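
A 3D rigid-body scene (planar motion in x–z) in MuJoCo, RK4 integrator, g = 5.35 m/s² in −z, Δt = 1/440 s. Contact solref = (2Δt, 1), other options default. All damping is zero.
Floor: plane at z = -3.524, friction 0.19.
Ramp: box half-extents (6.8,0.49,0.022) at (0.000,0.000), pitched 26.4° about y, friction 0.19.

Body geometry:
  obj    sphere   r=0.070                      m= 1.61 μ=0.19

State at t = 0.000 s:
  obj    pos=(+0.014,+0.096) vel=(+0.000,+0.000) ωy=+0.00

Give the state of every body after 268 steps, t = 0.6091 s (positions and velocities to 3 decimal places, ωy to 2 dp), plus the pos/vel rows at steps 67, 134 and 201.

State at t = 0.6091 s:
  obj    pos=(+0.296,-0.044) vel=(+0.927,-0.460) ωy=+14.78

Key-timestep trajectory:
   step    t(s)  obj.x    obj.z    obj.vx   obj.vz 
     67  0.1523   +0.032  +0.087  +0.232  -0.115
    134  0.3045   +0.085  +0.061  +0.464  -0.230
    201  0.4568   +0.173  +0.017  +0.695  -0.345


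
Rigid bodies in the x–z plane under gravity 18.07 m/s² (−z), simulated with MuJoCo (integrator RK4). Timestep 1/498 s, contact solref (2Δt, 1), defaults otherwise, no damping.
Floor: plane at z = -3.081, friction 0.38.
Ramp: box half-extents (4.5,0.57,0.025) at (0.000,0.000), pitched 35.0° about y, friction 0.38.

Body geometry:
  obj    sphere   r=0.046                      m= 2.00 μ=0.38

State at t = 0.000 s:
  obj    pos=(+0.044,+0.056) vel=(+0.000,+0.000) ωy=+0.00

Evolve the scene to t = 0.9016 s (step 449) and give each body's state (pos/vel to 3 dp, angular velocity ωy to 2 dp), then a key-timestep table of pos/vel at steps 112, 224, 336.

State at t = 0.9016 s:
  obj    pos=(+2.509,-1.670) vel=(+5.468,-3.829) ωy=+145.09

Key-timestep trajectory:
   step    t(s)  obj.x    obj.z    obj.vx   obj.vz 
    112  0.2249   +0.197  -0.052  +1.364  -0.955
    224  0.4498   +0.658  -0.374  +2.728  -1.910
    336  0.6747   +1.424  -0.911  +4.092  -2.865


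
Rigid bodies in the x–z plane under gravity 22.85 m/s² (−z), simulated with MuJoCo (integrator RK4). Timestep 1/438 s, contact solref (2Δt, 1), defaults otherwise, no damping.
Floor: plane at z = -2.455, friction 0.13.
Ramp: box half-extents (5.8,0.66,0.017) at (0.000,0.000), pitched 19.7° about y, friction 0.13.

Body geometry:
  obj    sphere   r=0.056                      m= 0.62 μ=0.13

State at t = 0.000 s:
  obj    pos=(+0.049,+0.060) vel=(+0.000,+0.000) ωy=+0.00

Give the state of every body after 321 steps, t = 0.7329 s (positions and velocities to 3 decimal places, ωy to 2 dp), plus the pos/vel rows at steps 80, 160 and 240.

State at t = 0.7329 s:
  obj    pos=(+1.440,-0.438) vel=(+3.796,-1.359) ωy=+71.99

Key-timestep trajectory:
   step    t(s)  obj.x    obj.z    obj.vx   obj.vz 
     80  0.1826   +0.135  +0.029  +0.946  -0.339
    160  0.3653   +0.395  -0.064  +1.892  -0.678
    240  0.5479   +0.827  -0.218  +2.839  -1.016


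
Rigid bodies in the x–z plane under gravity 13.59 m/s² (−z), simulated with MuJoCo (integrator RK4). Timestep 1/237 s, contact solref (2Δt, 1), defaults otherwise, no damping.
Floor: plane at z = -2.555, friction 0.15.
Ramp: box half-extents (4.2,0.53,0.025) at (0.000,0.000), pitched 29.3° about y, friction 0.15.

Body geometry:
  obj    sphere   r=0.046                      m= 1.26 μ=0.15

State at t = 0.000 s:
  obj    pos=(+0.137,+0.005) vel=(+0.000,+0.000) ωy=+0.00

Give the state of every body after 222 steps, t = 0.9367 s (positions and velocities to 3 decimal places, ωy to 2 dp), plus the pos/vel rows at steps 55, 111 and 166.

State at t = 0.9367 s:
  obj    pos=(+2.001,-1.042) vel=(+3.976,-2.245) ωy=+90.35

Key-timestep trajectory:
   step    t(s)  obj.x    obj.z    obj.vx   obj.vz 
     55  0.2321   +0.251  -0.060  +0.991  -0.543
    111  0.4684   +0.603  -0.257  +1.989  -1.122
    166  0.7004   +1.179  -0.580  +2.980  -1.663


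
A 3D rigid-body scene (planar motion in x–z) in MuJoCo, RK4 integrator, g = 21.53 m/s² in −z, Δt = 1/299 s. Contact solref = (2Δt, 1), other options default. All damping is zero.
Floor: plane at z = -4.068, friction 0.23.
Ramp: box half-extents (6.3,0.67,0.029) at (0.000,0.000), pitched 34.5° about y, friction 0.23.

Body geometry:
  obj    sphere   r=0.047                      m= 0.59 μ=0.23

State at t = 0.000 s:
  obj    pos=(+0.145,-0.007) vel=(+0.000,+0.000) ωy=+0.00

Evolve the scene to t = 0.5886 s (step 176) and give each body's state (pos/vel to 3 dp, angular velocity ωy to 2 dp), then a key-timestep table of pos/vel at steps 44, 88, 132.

State at t = 0.5886 s:
  obj    pos=(+1.389,-0.862) vel=(+4.226,-2.904) ωy=+109.05

Key-timestep trajectory:
   step    t(s)  obj.x    obj.z    obj.vx   obj.vz 
     44  0.1472   +0.223  -0.061  +1.057  -0.726
     88  0.2943   +0.456  -0.221  +2.113  -1.452
    132  0.4415   +0.845  -0.488  +3.170  -2.178


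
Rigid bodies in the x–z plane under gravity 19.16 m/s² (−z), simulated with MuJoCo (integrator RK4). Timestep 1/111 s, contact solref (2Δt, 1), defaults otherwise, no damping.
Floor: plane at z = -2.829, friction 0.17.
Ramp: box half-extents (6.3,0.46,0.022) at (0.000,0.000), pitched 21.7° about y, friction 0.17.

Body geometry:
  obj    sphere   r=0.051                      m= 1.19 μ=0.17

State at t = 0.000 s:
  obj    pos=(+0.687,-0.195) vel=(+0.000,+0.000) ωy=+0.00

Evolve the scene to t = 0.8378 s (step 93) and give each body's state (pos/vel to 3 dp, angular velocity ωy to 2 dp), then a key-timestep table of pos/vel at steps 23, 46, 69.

State at t = 0.8378 s:
  obj    pos=(+2.338,-0.852) vel=(+3.940,-1.568) ωy=+83.09

Key-timestep trajectory:
   step    t(s)  obj.x    obj.z    obj.vx   obj.vz 
     23  0.2072   +0.788  -0.235  +0.975  -0.388
     46  0.4144   +1.091  -0.356  +1.949  -0.776
     69  0.6216   +1.596  -0.557  +2.923  -1.163


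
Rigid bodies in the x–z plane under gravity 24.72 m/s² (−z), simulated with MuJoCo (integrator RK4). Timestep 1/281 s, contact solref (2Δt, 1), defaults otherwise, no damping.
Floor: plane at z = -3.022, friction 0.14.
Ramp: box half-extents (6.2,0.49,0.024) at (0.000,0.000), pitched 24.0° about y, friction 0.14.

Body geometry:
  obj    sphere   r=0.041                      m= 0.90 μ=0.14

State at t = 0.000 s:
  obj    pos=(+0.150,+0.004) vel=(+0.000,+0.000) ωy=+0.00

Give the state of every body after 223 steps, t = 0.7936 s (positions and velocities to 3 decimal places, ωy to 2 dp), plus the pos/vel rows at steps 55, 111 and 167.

State at t = 0.7936 s:
  obj    pos=(+2.216,-0.916) vel=(+5.207,-2.318) ωy=+138.97

Key-timestep trajectory:
   step    t(s)  obj.x    obj.z    obj.vx   obj.vz 
     55  0.1957   +0.276  -0.052  +1.285  -0.572
    111  0.3950   +0.662  -0.224  +2.592  -1.154
    167  0.5943   +1.309  -0.512  +3.900  -1.736


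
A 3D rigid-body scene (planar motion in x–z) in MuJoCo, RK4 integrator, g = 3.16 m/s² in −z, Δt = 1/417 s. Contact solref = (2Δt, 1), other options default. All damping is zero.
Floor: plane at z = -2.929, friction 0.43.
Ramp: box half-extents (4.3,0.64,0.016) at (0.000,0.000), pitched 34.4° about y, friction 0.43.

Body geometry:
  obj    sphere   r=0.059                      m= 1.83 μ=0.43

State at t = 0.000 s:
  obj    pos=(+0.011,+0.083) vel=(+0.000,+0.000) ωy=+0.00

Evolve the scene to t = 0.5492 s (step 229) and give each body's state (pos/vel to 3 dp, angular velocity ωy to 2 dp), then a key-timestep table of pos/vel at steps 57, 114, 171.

State at t = 0.5492 s:
  obj    pos=(+0.170,-0.025) vel=(+0.578,-0.396) ωy=+11.87

Key-timestep trajectory:
   step    t(s)  obj.x    obj.z    obj.vx   obj.vz 
     57  0.1367   +0.021  +0.077  +0.144  -0.098
    114  0.2734   +0.050  +0.056  +0.288  -0.197
    171  0.4101   +0.100  +0.023  +0.432  -0.295


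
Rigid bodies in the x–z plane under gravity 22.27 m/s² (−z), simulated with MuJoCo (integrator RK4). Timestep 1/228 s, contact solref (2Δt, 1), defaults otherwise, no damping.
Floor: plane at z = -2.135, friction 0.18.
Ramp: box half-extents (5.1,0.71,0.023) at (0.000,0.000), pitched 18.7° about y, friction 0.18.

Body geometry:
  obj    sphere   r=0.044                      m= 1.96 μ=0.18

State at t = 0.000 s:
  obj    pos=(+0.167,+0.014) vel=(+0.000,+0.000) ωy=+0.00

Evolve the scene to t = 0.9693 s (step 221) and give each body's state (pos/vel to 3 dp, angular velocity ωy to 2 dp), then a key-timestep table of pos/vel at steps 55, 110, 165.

State at t = 0.9693 s:
  obj    pos=(+2.437,-0.754) vel=(+4.683,-1.585) ωy=+112.33

Key-timestep trajectory:
   step    t(s)  obj.x    obj.z    obj.vx   obj.vz 
     55  0.2412   +0.308  -0.033  +1.166  -0.395
    110  0.4825   +0.729  -0.176  +2.331  -0.789
    165  0.7237   +1.432  -0.414  +3.496  -1.183


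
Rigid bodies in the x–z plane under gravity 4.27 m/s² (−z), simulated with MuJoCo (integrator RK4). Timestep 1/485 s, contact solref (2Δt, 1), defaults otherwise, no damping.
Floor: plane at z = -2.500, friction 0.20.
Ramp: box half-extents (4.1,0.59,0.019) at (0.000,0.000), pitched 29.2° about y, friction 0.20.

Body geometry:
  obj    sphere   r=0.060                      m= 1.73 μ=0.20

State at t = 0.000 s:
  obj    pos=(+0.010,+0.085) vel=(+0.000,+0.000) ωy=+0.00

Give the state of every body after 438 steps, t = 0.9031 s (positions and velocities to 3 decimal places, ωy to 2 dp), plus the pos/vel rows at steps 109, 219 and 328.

State at t = 0.9031 s:
  obj    pos=(+0.540,-0.211) vel=(+1.173,-0.656) ωy=+22.39

Key-timestep trajectory:
   step    t(s)  obj.x    obj.z    obj.vx   obj.vz 
    109  0.2247   +0.043  +0.067  +0.292  -0.163
    219  0.4515   +0.142  +0.011  +0.587  -0.328
    328  0.6763   +0.307  -0.081  +0.878  -0.491


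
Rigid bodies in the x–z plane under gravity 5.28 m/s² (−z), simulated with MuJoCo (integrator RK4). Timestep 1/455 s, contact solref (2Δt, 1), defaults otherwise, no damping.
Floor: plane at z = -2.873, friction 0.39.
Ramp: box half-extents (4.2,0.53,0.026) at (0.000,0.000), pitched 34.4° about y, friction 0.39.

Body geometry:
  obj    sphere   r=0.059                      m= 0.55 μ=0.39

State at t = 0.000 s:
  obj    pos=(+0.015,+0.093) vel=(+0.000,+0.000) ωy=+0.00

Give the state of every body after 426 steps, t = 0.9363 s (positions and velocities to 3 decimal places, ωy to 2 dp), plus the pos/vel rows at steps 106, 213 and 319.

State at t = 0.9363 s:
  obj    pos=(+0.786,-0.435) vel=(+1.646,-1.127) ωy=+33.81

Key-timestep trajectory:
   step    t(s)  obj.x    obj.z    obj.vx   obj.vz 
    106  0.2330   +0.063  +0.060  +0.410  -0.280
    213  0.4681   +0.208  -0.039  +0.823  -0.564
    319  0.7011   +0.447  -0.203  +1.233  -0.844


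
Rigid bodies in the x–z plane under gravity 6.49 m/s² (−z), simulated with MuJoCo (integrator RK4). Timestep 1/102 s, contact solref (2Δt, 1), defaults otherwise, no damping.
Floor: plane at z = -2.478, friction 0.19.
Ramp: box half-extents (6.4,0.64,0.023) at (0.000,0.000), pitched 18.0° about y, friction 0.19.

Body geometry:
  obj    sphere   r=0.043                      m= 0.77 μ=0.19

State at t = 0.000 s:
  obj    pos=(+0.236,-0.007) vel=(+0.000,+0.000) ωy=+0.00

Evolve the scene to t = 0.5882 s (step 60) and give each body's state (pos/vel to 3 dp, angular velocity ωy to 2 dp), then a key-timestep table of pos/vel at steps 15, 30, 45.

State at t = 0.5882 s:
  obj    pos=(+0.472,-0.084) vel=(+0.801,-0.260) ωy=+19.58

Key-timestep trajectory:
   step    t(s)  obj.x    obj.z    obj.vx   obj.vz 
     15  0.1471   +0.251  -0.012  +0.201  -0.065
     30  0.2941   +0.295  -0.026  +0.401  -0.130
     45  0.4412   +0.369  -0.050  +0.601  -0.195


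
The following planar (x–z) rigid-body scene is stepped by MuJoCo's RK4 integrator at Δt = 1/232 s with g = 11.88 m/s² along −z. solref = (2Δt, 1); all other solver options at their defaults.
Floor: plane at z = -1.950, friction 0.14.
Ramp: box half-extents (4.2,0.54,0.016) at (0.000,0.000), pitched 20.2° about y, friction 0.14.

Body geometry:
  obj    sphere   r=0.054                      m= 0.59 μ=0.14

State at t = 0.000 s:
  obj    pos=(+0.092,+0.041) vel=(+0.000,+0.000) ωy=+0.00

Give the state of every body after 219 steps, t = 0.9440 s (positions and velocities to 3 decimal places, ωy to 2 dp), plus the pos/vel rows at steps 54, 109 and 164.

State at t = 0.9440 s:
  obj    pos=(+1.317,-0.410) vel=(+2.596,-0.955) ωy=+51.21

Key-timestep trajectory:
   step    t(s)  obj.x    obj.z    obj.vx   obj.vz 
     54  0.2328   +0.167  +0.013  +0.640  -0.236
    109  0.4698   +0.396  -0.071  +1.292  -0.475
    164  0.7069   +0.779  -0.212  +1.944  -0.715


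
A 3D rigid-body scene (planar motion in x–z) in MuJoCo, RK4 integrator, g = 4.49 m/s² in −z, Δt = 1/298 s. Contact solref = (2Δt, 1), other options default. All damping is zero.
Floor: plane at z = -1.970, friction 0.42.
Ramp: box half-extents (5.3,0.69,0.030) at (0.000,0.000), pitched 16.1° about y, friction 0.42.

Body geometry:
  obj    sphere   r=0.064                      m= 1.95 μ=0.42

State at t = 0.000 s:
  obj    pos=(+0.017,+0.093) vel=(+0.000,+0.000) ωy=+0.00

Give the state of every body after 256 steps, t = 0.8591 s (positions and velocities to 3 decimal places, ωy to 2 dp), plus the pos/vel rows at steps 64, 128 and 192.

State at t = 0.8591 s:
  obj    pos=(+0.332,+0.002) vel=(+0.734,-0.212) ωy=+11.94

Key-timestep trajectory:
   step    t(s)  obj.x    obj.z    obj.vx   obj.vz 
     64  0.2148   +0.037  +0.087  +0.184  -0.053
    128  0.4295   +0.096  +0.070  +0.367  -0.106
    192  0.6443   +0.194  +0.042  +0.551  -0.159


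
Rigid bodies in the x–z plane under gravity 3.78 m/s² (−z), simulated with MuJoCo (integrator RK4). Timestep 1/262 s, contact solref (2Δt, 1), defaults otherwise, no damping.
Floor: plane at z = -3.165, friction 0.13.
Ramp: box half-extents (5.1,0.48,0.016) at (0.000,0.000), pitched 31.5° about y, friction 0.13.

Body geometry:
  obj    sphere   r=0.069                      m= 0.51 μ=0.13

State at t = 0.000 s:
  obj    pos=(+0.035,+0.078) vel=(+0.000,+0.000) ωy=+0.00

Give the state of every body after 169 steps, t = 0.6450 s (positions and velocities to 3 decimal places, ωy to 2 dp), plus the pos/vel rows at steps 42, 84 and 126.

State at t = 0.6450 s:
  obj    pos=(+0.311,-0.091) vel=(+0.851,-0.536) ωy=+9.71

Key-timestep trajectory:
   step    t(s)  obj.x    obj.z    obj.vx   obj.vz 
     42  0.1603   +0.052  +0.068  +0.214  -0.129
     84  0.3206   +0.103  +0.036  +0.422  -0.270
    126  0.4809   +0.189  -0.016  +0.637  -0.394


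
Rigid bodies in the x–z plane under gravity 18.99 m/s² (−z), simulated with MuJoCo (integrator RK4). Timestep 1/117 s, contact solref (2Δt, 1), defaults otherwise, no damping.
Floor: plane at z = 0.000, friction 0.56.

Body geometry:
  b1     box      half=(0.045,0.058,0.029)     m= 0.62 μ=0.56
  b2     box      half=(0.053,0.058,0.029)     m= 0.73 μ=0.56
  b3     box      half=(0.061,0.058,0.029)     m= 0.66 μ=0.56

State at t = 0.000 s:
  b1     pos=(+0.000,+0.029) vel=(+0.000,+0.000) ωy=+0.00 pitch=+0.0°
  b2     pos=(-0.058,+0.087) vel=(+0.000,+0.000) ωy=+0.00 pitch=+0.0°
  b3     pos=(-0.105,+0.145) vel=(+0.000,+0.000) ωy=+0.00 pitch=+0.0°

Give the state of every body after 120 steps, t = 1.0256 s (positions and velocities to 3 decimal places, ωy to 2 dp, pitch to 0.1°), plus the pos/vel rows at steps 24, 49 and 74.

State at t = 1.0256 s:
  b1     pos=(+0.000,+0.029) vel=(+0.000,+0.000) ωy=+0.00 pitch=+0.0°
  b2     pos=(-0.109,+0.053) vel=(+0.000,+0.000) ωy=+0.00 pitch=-90.0°
  b3     pos=(-0.201,+0.061) vel=(+0.000,+0.000) ωy=+0.00 pitch=-90.0°

Key-timestep trajectory:
   step    t(s)  b1.x    b1.z    b1.vx   b1.vz   b2.x    b2.z    b2.vx   b2.vz   b3.x    b3.z    b3.vx   b3.vz 
     24  0.2051   +0.000  +0.029  +0.000  +0.000   -0.109  +0.053  -0.507  -0.253   -0.185  +0.065  -0.361  +0.002
     49  0.4188   +0.000  +0.029  +0.000  +0.000   -0.104  +0.054  +0.005  +0.035   -0.220  +0.067  +0.077  -0.011
     74  0.6325   +0.000  +0.029  +0.000  +0.000   -0.109  +0.053  +0.000  +0.000   -0.204  +0.061  -0.089  +0.057


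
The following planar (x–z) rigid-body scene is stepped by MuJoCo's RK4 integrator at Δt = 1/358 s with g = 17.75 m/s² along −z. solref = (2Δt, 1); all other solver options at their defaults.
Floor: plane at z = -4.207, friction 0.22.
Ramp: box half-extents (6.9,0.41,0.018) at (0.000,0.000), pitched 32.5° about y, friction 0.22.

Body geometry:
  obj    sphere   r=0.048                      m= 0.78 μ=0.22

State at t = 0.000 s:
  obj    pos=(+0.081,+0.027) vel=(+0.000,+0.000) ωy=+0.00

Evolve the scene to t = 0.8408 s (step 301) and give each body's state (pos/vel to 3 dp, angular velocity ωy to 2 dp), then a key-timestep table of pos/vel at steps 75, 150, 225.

State at t = 0.8408 s:
  obj    pos=(+2.112,-1.267) vel=(+4.831,-3.078) ωy=+119.30

Key-timestep trajectory:
   step    t(s)  obj.x    obj.z    obj.vx   obj.vz 
     75  0.2095   +0.207  -0.054  +1.204  -0.767
    150  0.4190   +0.585  -0.295  +2.408  -1.534
    225  0.6285   +1.216  -0.696  +3.611  -2.301


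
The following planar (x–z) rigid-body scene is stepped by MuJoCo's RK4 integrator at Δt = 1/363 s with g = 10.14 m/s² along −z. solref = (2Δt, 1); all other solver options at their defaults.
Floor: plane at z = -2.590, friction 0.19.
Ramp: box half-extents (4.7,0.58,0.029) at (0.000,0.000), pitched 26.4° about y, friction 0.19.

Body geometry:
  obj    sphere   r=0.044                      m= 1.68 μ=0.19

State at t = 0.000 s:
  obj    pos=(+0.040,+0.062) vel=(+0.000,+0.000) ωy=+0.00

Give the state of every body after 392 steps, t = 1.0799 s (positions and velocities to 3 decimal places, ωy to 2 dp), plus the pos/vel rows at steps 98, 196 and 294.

State at t = 1.0799 s:
  obj    pos=(+1.722,-0.773) vel=(+3.115,-1.546) ωy=+79.03

Key-timestep trajectory:
   step    t(s)  obj.x    obj.z    obj.vx   obj.vz 
     98  0.2700   +0.145  +0.009  +0.779  -0.387
    196  0.5399   +0.460  -0.147  +1.558  -0.773
    294  0.8099   +0.986  -0.408  +2.336  -1.160


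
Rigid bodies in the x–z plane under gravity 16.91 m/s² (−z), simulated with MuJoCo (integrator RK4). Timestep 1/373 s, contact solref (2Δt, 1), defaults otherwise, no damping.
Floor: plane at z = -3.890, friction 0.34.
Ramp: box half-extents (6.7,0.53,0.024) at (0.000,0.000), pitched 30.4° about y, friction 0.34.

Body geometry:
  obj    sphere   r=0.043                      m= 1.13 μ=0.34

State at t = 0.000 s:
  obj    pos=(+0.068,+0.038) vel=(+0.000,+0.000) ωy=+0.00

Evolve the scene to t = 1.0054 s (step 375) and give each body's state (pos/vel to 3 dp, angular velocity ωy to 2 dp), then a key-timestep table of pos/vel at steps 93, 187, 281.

State at t = 1.0054 s:
  obj    pos=(+2.732,-1.525) vel=(+5.300,-3.110) ωy=+142.89

Key-timestep trajectory:
   step    t(s)  obj.x    obj.z    obj.vx   obj.vz 
     93  0.2493   +0.232  -0.058  +1.315  -0.771
    187  0.5013   +0.731  -0.351  +2.643  -1.551
    281  0.7534   +1.564  -0.840  +3.972  -2.330


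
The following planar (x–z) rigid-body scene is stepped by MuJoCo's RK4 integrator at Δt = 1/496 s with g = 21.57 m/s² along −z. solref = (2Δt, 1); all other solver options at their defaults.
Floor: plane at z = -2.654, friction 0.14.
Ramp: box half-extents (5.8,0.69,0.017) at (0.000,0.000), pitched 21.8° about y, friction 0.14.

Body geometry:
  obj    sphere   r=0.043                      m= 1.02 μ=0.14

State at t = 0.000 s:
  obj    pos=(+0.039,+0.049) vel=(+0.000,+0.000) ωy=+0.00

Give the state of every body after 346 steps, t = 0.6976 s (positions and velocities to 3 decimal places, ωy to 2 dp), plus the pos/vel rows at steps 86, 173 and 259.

State at t = 0.6976 s:
  obj    pos=(+1.332,-0.468) vel=(+3.706,-1.482) ωy=+92.81

Key-timestep trajectory:
   step    t(s)  obj.x    obj.z    obj.vx   obj.vz 
     86  0.1734   +0.119  +0.017  +0.921  -0.369
    173  0.3488   +0.362  -0.080  +1.853  -0.741
    259  0.5222   +0.763  -0.241  +2.774  -1.110


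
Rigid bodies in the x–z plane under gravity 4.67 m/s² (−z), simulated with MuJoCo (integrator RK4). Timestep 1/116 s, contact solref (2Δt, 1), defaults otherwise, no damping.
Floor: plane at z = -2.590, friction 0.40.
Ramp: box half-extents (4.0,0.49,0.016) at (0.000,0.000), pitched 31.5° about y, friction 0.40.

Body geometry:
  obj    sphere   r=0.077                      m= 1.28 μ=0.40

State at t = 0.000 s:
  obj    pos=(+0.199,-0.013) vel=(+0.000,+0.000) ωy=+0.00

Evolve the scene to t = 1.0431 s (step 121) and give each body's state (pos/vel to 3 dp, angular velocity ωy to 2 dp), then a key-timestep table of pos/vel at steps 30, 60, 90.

State at t = 1.0431 s:
  obj    pos=(+1.008,-0.508) vel=(+1.550,-0.950) ωy=+23.60

Key-timestep trajectory:
   step    t(s)  obj.x    obj.z    obj.vx   obj.vz 
     30  0.2586   +0.249  -0.043  +0.384  -0.236
     60  0.5172   +0.398  -0.135  +0.769  -0.471
     90  0.7759   +0.646  -0.287  +1.153  -0.707


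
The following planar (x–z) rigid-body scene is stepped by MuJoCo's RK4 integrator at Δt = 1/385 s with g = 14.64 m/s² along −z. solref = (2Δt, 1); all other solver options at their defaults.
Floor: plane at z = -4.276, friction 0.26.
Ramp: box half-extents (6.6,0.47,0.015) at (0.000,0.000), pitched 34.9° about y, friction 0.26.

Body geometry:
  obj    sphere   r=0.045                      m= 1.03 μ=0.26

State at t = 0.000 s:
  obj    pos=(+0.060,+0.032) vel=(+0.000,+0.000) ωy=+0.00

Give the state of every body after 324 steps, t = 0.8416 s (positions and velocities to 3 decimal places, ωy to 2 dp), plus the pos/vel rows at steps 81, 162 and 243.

State at t = 0.8416 s:
  obj    pos=(+1.798,-1.181) vel=(+4.130,-2.881) ωy=+111.87

Key-timestep trajectory:
   step    t(s)  obj.x    obj.z    obj.vx   obj.vz 
     81  0.2104   +0.168  -0.044  +1.033  -0.720
    162  0.4208   +0.494  -0.272  +2.065  -1.441
    243  0.6312   +1.037  -0.651  +3.097  -2.161


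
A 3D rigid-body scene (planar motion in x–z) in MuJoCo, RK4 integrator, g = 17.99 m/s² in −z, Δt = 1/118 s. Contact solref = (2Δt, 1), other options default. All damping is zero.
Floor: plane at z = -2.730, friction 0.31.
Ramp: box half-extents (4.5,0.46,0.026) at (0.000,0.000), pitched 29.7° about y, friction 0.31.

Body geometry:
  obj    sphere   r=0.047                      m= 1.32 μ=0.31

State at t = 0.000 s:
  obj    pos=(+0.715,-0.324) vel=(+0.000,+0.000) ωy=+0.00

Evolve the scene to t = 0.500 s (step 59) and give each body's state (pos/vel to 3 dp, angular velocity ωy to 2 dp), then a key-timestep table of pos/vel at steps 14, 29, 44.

State at t = 0.500 s:
  obj    pos=(+1.407,-0.718) vel=(+2.765,-1.577) ωy=+67.69

Key-timestep trajectory:
   step    t(s)  obj.x    obj.z    obj.vx   obj.vz 
     14  0.1186   +0.754  -0.346  +0.657  -0.374
     29  0.2458   +0.882  -0.419  +1.360  -0.775
     44  0.3729   +1.100  -0.543  +2.062  -1.176


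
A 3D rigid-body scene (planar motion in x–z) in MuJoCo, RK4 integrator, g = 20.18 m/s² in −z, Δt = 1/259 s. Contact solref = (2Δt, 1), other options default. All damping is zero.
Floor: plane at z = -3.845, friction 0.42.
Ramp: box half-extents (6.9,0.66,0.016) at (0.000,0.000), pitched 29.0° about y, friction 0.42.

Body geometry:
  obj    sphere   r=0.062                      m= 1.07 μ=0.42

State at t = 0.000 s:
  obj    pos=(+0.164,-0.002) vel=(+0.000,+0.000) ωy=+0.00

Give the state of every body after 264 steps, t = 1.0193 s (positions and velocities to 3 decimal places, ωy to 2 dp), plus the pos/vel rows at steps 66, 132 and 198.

State at t = 1.0193 s:
  obj    pos=(+3.339,-1.762) vel=(+6.230,-3.453) ωy=+114.88

Key-timestep trajectory:
   step    t(s)  obj.x    obj.z    obj.vx   obj.vz 
     66  0.2548   +0.363  -0.112  +1.558  -0.863
    132  0.5097   +0.958  -0.442  +3.115  -1.727
    198  0.7645   +1.950  -0.992  +4.673  -2.590


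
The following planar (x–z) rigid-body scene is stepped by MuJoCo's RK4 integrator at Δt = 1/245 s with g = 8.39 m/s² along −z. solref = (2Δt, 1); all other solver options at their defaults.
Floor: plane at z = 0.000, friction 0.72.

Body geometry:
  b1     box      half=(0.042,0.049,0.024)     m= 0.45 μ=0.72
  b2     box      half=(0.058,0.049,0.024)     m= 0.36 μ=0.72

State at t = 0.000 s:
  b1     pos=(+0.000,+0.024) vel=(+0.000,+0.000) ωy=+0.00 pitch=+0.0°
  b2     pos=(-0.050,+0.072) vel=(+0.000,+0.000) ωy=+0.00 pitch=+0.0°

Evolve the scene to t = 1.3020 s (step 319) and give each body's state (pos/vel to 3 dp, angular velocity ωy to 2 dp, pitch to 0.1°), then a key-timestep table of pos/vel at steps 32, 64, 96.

State at t = 1.3020 s:
  b1     pos=(+0.000,+0.024) vel=(+0.000,+0.000) ωy=+0.00 pitch=+0.0°
  b2     pos=(-0.065,+0.058) vel=(+0.000,+0.000) ωy=+0.01 pitch=-46.1°

Key-timestep trajectory:
   step    t(s)  b1.x    b1.z    b1.vx   b1.vz   b2.x    b2.z    b2.vx   b2.vz 
     32  0.1306   +0.000  +0.024  +0.000  +0.000   -0.058  +0.068  -0.118  -0.100
     64  0.2612   +0.000  +0.024  +0.000  +0.000   -0.073  +0.061  -0.053  +0.013
     96  0.3918   +0.000  +0.024  +0.000  +0.000   -0.068  +0.060  +0.129  -0.057


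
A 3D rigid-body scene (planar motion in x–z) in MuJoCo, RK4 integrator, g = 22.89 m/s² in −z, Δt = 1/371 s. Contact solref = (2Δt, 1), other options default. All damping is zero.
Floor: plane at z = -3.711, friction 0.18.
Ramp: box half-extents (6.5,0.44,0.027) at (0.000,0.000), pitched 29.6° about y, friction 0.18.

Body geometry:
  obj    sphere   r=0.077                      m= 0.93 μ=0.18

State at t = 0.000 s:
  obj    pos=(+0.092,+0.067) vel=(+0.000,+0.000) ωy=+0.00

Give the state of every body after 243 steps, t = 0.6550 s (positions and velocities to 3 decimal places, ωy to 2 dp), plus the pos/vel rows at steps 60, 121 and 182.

State at t = 0.6550 s:
  obj    pos=(+1.599,-0.789) vel=(+4.600,-2.613) ωy=+68.68

Key-timestep trajectory:
   step    t(s)  obj.x    obj.z    obj.vx   obj.vz 
     60  0.1617   +0.184  +0.015  +1.136  -0.645
    121  0.3261   +0.466  -0.145  +2.291  -1.301
    182  0.4906   +0.937  -0.413  +3.445  -1.957


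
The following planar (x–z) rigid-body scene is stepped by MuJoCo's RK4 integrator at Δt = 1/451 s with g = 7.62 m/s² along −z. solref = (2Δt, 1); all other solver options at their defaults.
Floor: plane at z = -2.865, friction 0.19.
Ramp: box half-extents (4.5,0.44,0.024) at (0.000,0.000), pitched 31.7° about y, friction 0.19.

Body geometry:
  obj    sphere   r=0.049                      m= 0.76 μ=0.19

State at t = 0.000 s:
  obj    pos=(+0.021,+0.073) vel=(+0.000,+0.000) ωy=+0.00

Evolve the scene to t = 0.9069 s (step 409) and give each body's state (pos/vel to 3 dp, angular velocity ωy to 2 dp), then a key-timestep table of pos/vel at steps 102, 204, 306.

State at t = 0.9069 s:
  obj    pos=(+1.022,-0.545) vel=(+2.207,-1.363) ωy=+52.93

Key-timestep trajectory:
   step    t(s)  obj.x    obj.z    obj.vx   obj.vz 
    102  0.2262   +0.083  +0.034  +0.550  -0.340
    204  0.4523   +0.270  -0.081  +1.101  -0.680
    306  0.6785   +0.581  -0.273  +1.651  -1.020


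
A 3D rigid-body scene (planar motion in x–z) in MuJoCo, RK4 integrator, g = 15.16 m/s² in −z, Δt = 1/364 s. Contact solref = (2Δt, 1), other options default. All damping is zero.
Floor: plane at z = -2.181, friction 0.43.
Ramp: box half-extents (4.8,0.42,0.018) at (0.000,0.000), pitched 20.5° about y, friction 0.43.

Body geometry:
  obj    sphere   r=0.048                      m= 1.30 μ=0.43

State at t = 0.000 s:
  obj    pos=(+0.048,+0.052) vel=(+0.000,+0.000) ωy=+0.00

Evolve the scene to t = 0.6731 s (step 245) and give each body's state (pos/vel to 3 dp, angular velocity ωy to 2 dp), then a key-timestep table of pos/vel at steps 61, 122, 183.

State at t = 0.6731 s:
  obj    pos=(+0.853,-0.248) vel=(+2.391,-0.894) ωy=+53.17

Key-timestep trajectory:
   step    t(s)  obj.x    obj.z    obj.vx   obj.vz 
     61  0.1676   +0.098  +0.034  +0.595  -0.223
    122  0.3352   +0.248  -0.022  +1.191  -0.445
    183  0.5027   +0.497  -0.115  +1.786  -0.668


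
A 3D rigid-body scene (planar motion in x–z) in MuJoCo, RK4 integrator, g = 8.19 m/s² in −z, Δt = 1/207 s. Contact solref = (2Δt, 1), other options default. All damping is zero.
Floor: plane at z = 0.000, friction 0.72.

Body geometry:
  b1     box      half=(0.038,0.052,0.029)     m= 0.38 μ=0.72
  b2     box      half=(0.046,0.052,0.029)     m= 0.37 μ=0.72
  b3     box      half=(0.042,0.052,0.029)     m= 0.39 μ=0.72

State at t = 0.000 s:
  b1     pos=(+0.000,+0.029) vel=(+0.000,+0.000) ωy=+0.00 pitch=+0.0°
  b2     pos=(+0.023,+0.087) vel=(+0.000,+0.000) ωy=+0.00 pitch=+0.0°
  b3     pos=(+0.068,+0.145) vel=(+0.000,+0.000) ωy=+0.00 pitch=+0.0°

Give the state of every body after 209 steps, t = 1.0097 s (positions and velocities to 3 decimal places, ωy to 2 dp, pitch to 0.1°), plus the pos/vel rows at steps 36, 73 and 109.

State at t = 1.0097 s:
  b1     pos=(+0.000,+0.029) vel=(+0.000,+0.000) ωy=+0.00 pitch=+0.0°
  b2     pos=(+0.073,+0.046) vel=(+0.000,+0.000) ωy=+0.00 pitch=+90.0°
  b3     pos=(+0.232,+0.029) vel=(+0.000,+0.000) ωy=+0.00 pitch=+180.0°

Key-timestep trajectory:
   step    t(s)  b1.x    b1.z    b1.vx   b1.vz   b2.x    b2.z    b2.vx   b2.vz   b3.x    b3.z    b3.vx   b3.vz 
     36  0.1739   +0.000  +0.029  -0.001  +0.000   +0.029  +0.089  +0.092  +0.026   +0.086  +0.136  +0.232  -0.139
     73  0.3527   +0.000  +0.029  +0.000  +0.000   +0.065  +0.072  +0.269  -0.499   +0.148  +0.045  +0.562  -0.094
    109  0.5266   +0.000  +0.029  +0.000  +0.000   +0.073  +0.046  +0.000  +0.000   +0.202  +0.049  +0.270  -0.062


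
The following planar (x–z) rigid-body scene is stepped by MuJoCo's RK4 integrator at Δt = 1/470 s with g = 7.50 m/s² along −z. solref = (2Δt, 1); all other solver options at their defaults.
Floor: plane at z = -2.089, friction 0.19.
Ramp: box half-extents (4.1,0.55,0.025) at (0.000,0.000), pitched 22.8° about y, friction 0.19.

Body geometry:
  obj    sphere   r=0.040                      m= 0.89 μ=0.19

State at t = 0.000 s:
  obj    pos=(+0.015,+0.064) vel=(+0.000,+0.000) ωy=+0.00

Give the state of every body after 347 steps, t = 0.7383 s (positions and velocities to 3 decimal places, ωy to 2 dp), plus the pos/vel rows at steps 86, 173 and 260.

State at t = 0.7383 s:
  obj    pos=(+0.537,-0.155) vel=(+1.413,-0.594) ωy=+38.31

Key-timestep trajectory:
   step    t(s)  obj.x    obj.z    obj.vx   obj.vz 
     86  0.1830   +0.047  +0.051  +0.350  -0.147
    173  0.3681   +0.145  +0.010  +0.704  -0.296
    260  0.5532   +0.308  -0.059  +1.059  -0.445


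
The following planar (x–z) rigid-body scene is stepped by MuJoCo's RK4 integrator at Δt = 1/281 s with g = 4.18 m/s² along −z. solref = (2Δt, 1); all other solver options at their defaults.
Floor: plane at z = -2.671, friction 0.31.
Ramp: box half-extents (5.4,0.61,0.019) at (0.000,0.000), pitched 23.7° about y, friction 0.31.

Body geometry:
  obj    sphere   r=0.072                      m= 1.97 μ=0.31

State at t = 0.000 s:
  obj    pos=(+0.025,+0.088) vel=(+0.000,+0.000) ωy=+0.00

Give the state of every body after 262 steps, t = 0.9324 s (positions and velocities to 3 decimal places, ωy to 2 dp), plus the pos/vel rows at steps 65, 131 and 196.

State at t = 0.9324 s:
  obj    pos=(+0.503,-0.121) vel=(+1.025,-0.450) ωy=+15.54

Key-timestep trajectory:
   step    t(s)  obj.x    obj.z    obj.vx   obj.vz 
     65  0.2313   +0.055  +0.075  +0.254  -0.112
    131  0.4662   +0.145  +0.036  +0.512  -0.225
    196  0.6975   +0.292  -0.029  +0.767  -0.336


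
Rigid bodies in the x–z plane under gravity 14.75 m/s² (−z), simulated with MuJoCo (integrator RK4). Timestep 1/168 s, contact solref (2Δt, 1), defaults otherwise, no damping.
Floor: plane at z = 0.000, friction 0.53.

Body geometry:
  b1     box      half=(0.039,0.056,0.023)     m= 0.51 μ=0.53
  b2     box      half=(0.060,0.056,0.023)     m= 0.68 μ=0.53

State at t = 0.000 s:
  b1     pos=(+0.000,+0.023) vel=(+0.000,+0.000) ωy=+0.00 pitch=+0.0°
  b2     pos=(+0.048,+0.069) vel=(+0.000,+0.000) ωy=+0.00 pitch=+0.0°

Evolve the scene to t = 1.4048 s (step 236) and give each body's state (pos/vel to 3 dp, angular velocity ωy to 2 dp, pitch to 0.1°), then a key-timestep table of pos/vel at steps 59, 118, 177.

State at t = 1.4048 s:
  b1     pos=(-0.001,+0.023) vel=(-0.001,+0.000) ωy=+0.00 pitch=+0.0°
  b2     pos=(+0.061,+0.057) vel=(+0.000,-0.001) ωy=-0.02 pitch=+41.1°

Key-timestep trajectory:
   step    t(s)  b1.x    b1.z    b1.vx   b1.vz   b2.x    b2.z    b2.vx   b2.vz 
     59  0.3512   +0.000  +0.023  -0.001  +0.000   +0.060  +0.057  +0.000  +0.000
    118  0.7024   -0.001  +0.023  -0.001  +0.000   +0.060  +0.057  +0.000  -0.001
    177  1.0536   -0.001  +0.023  -0.001  +0.000   +0.060  +0.057  +0.000  -0.001


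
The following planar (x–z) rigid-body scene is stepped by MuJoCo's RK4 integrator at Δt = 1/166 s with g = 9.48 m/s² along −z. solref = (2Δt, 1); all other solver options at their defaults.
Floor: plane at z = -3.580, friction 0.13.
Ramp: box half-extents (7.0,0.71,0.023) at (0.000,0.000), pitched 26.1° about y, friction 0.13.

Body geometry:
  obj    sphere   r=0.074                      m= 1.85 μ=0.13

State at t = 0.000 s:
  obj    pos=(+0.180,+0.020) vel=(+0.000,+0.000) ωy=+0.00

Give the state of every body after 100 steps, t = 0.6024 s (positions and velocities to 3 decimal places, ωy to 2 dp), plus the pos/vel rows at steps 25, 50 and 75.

State at t = 0.6024 s:
  obj    pos=(+0.679,-0.225) vel=(+1.655,-0.820) ωy=+22.47

Key-timestep trajectory:
   step    t(s)  obj.x    obj.z    obj.vx   obj.vz 
     25  0.1506   +0.211  +0.004  +0.416  -0.197
     50  0.3012   +0.305  -0.041  +0.830  -0.403
     75  0.4518   +0.461  -0.118  +1.238  -0.624


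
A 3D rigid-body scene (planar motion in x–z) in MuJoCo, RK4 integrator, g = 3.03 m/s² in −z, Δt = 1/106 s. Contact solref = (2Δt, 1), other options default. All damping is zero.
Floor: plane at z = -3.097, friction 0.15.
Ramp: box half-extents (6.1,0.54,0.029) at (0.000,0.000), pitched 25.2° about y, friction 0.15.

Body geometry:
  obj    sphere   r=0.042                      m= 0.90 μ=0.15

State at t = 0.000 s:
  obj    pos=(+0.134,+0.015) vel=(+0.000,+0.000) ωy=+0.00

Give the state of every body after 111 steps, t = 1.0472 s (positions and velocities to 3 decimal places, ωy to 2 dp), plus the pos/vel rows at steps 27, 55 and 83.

State at t = 1.0472 s:
  obj    pos=(+0.591,-0.200) vel=(+0.873,-0.411) ωy=+22.96

Key-timestep trajectory:
   step    t(s)  obj.x    obj.z    obj.vx   obj.vz 
     27  0.2547   +0.161  +0.003  +0.213  -0.100
     55  0.5189   +0.246  -0.038  +0.433  -0.204
     83  0.7830   +0.390  -0.105  +0.653  -0.307


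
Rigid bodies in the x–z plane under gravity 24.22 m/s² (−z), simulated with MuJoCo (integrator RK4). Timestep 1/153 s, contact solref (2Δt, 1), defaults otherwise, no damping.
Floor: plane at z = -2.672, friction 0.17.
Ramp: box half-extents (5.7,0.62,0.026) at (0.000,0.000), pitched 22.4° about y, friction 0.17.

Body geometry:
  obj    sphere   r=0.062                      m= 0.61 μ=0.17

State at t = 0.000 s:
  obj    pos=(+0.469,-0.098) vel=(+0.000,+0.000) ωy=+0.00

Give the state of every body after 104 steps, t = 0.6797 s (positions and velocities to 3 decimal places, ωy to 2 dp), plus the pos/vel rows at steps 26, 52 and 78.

State at t = 0.6797 s:
  obj    pos=(+1.877,-0.679) vel=(+4.144,-1.708) ωy=+72.24

Key-timestep trajectory:
   step    t(s)  obj.x    obj.z    obj.vx   obj.vz 
     26  0.1699   +0.557  -0.134  +1.036  -0.427
     52  0.3399   +0.821  -0.243  +2.072  -0.854
     78  0.5098   +1.261  -0.425  +3.108  -1.281


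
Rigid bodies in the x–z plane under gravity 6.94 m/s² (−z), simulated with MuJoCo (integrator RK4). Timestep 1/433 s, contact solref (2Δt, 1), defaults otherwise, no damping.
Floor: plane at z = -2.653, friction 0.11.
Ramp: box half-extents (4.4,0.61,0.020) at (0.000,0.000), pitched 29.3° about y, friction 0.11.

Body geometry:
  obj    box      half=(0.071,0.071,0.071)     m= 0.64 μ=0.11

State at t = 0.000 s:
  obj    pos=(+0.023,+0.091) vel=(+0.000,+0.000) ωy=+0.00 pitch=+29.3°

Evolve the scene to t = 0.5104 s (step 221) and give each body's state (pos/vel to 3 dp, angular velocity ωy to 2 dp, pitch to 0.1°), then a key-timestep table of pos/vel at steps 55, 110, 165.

State at t = 0.5104 s:
  obj    pos=(+0.333,-0.082) vel=(+1.215,-0.683) ωy=+0.00 pitch=+29.3°

Key-timestep trajectory:
   step    t(s)  obj.x    obj.z    obj.vx   obj.vz 
     55  0.1270   +0.042  +0.081  +0.304  -0.167
    110  0.2540   +0.100  +0.048  +0.597  -0.358
    165  0.3811   +0.196  -0.006  +0.910  -0.504


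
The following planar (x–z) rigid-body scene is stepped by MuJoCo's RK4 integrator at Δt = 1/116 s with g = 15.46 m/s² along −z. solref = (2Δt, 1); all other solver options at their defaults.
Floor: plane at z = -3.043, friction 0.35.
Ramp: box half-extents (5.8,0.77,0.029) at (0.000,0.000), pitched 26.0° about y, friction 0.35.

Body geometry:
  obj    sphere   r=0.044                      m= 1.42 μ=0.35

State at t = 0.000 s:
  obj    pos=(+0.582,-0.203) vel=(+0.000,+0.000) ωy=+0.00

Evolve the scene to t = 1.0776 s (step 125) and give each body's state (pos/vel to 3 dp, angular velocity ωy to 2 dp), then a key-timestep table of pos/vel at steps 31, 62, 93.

State at t = 1.0776 s:
  obj    pos=(+3.108,-1.435) vel=(+4.688,-2.286) ωy=+118.54

Key-timestep trajectory:
   step    t(s)  obj.x    obj.z    obj.vx   obj.vz 
     31  0.2672   +0.738  -0.279  +1.163  -0.567
     62  0.5345   +1.204  -0.506  +2.325  -1.134
     93  0.8017   +1.980  -0.885  +3.488  -1.701


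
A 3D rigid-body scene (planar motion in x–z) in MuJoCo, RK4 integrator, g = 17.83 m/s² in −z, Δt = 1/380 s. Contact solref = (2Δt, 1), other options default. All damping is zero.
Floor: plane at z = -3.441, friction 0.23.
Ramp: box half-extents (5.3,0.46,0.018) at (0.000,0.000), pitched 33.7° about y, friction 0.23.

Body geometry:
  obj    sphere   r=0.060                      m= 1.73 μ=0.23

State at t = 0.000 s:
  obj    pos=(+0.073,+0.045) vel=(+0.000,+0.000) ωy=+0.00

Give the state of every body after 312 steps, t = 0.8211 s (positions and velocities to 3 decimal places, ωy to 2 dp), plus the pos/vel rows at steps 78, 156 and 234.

State at t = 0.8211 s:
  obj    pos=(+2.055,-1.277) vel=(+4.827,-3.219) ωy=+96.68

Key-timestep trajectory:
   step    t(s)  obj.x    obj.z    obj.vx   obj.vz 
     78  0.2053   +0.197  -0.038  +1.207  -0.805
    156  0.4105   +0.569  -0.285  +2.414  -1.610
    234  0.6158   +1.188  -0.698  +3.620  -2.415


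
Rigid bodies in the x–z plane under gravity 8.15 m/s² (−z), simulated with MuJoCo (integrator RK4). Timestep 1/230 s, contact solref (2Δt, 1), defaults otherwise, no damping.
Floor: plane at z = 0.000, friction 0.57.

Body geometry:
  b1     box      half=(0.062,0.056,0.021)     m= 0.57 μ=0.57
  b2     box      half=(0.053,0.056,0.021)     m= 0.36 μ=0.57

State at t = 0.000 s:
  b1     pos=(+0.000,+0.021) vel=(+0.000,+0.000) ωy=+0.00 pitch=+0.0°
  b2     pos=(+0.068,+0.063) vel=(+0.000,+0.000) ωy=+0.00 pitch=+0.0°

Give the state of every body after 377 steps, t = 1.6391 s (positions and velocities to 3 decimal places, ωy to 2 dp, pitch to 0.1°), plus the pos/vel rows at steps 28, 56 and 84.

State at t = 1.6391 s:
  b1     pos=(+0.000,+0.021) vel=(+0.000,+0.000) ωy=+0.00 pitch=+0.0°
  b2     pos=(+0.081,+0.052) vel=(+0.000,+0.000) ωy=-0.01 pitch=+44.4°

Key-timestep trajectory:
   step    t(s)  b1.x    b1.z    b1.vx   b1.vz   b2.x    b2.z    b2.vx   b2.vz 
     28  0.1217   +0.000  +0.021  +0.000  +0.000   +0.073  +0.061  +0.092  -0.059
     56  0.2435   +0.000  +0.021  +0.000  +0.000   +0.087  +0.054  +0.060  +0.023
     84  0.3652   +0.000  +0.021  +0.000  +0.000   +0.082  +0.053  -0.146  -0.055


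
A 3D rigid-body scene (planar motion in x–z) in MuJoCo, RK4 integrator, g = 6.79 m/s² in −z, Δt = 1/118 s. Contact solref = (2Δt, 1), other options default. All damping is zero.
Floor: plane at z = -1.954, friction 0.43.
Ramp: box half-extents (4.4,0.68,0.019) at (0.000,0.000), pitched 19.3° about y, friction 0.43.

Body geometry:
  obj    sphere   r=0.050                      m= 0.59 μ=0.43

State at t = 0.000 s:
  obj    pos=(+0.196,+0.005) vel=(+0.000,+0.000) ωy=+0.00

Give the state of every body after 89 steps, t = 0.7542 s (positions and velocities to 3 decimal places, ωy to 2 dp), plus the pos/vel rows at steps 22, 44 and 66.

State at t = 0.7542 s:
  obj    pos=(+0.626,-0.146) vel=(+1.141,-0.400) ωy=+24.17

Key-timestep trajectory:
   step    t(s)  obj.x    obj.z    obj.vx   obj.vz 
     22  0.1864   +0.222  -0.005  +0.282  -0.099
     44  0.3729   +0.301  -0.032  +0.564  -0.198
     66  0.5593   +0.433  -0.078  +0.846  -0.296
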